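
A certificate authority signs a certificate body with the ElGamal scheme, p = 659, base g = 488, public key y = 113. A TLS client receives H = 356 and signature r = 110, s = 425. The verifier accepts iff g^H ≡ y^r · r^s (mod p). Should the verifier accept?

Left side g^H mod p:
488^2 = 238144 ≡ 245
488^4 ≡ 245^2 = 60025 ≡ 56
488^8 ≡ 56^2 = 3136 ≡ 500
488^16 ≡ 500^2 = 250000 ≡ 239
488^32 ≡ 239^2 = 57121 ≡ 447
488^64 ≡ 447^2 = 199809 ≡ 132
488^128 ≡ 132^2 = 17424 ≡ 290
488^256 ≡ 290^2 = 84100 ≡ 407
356 = 256 + 64 + 32 + 4, so 488^356 ≡ 407·132·447·56 ≡ 504 (mod 659)
Right side y^r · r^s mod p:
113^2 = 12769 ≡ 248
113^4 ≡ 248^2 = 61504 ≡ 217
113^8 ≡ 217^2 = 47089 ≡ 300
113^16 ≡ 300^2 = 90000 ≡ 376
113^32 ≡ 376^2 = 141376 ≡ 350
113^64 ≡ 350^2 = 122500 ≡ 585
110 = 64 + 32 + 8 + 4 + 2, so 113^110 ≡ 585·350·300·217·248 ≡ 251 (mod 659)
110^2 = 12100 ≡ 238
110^4 ≡ 238^2 = 56644 ≡ 629
110^8 ≡ 629^2 = 395641 ≡ 241
110^16 ≡ 241^2 = 58081 ≡ 89
110^32 ≡ 89^2 = 7921 ≡ 13
110^64 ≡ 13^2 = 169
110^128 ≡ 169^2 = 28561 ≡ 224
110^256 ≡ 224^2 = 50176 ≡ 92
425 = 256 + 128 + 32 + 8 + 1, so 110^425 ≡ 92·224·13·241·110 ≡ 439 (mod 659)
251·439 = 110189 ≡ 136 (mod 659)
504 ≠ 136, so verification fails.

reject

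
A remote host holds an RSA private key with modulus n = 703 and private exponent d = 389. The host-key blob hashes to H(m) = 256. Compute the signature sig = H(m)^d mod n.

157

Squares mod 703: (H(m))^1≡256, (H(m))^2≡157, (H(m))^4≡44, (H(m))^8≡530, (H(m))^16≡403, (H(m))^32≡16, (H(m))^64≡256, (H(m))^128≡157, (H(m))^256≡44
389 = 256 + 128 + 4 + 1, so (H(m))^389 ≡ 44·157·44·256 ≡ 157 (mod 703)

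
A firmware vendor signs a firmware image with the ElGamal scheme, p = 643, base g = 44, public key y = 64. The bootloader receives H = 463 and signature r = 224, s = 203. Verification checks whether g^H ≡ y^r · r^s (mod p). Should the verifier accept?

Left side g^H mod p:
Squares mod 643: 44^1≡44, 44^2≡7, 44^4≡49, 44^8≡472, 44^16≡306, 44^32≡401, 44^64≡51, 44^128≡29, 44^256≡198
463 = 256 + 128 + 64 + 8 + 4 + 2 + 1, so 44^463 ≡ 198·29·51·472·49·7·44 ≡ 202 (mod 643)
Right side y^r · r^s mod p:
Squares mod 643: 64^1≡64, 64^2≡238, 64^4≡60, 64^8≡385, 64^16≡335, 64^32≡343, 64^64≡623, 64^128≡400
224 = 128 + 64 + 32, so 64^224 ≡ 400·623·343 ≡ 324 (mod 643)
Squares mod 643: 224^1≡224, 224^2≡22, 224^4≡484, 224^8≡204, 224^16≡464, 224^32≡534, 224^64≡307, 224^128≡371
203 = 128 + 64 + 8 + 2 + 1, so 224^203 ≡ 371·307·204·22·224 ≡ 338 (mod 643)
324·338 = 109512 ≡ 202 (mod 643)
202 ≡ 202 (mod 643), so the signature is genuine.

accept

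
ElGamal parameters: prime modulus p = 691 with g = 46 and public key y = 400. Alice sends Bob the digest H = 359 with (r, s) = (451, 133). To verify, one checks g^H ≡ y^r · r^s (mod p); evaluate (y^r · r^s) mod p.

533

Squares mod 691: 400^1≡400, 400^2≡379, 400^4≡604, 400^8≡659, 400^16≡333, 400^32≡329, 400^64≡445, 400^128≡399, 400^256≡271
451 = 256 + 128 + 64 + 2 + 1, so 400^451 ≡ 271·399·445·379·400 ≡ 670 (mod 691)
Squares mod 691: 451^1≡451, 451^2≡247, 451^4≡201, 451^8≡323, 451^16≡679, 451^32≡144, 451^64≡6, 451^128≡36
133 = 128 + 4 + 1, so 451^133 ≡ 36·201·451 ≡ 534 (mod 691)
y^r · r^s ≡ 670·534 = 357780 ≡ 533 (mod 691)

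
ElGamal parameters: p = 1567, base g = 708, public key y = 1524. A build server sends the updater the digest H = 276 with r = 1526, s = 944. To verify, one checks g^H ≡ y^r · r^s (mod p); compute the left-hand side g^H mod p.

169

Squares mod 1567: 708^1≡708, 708^2≡1391, 708^4≡1203, 708^8≡868, 708^16≡1264, 708^32≡923, 708^64≡1048, 708^128≡1404, 708^256≡1497
276 = 256 + 16 + 4, so 708^276 ≡ 1497·1264·1203 ≡ 169 (mod 1567)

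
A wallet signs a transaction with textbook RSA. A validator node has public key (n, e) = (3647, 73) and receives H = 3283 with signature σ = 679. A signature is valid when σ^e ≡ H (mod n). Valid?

σ^2 ≡ 679^2 = 461041 ≡ 1519
σ^4 ≡ 1519^2 = 2307361 ≡ 2457
σ^8 ≡ 2457^2 = 6036849 ≡ 1064
σ^16 ≡ 1064^2 = 1132096 ≡ 1526
σ^32 ≡ 1526^2 = 2328676 ≡ 1890
σ^64 ≡ 1890^2 = 3572100 ≡ 1687
73 = 64 + 8 + 1, so σ^73 ≡ 1687·1064·679 ≡ 3283 (mod 3647)
Since 3283 equals the digest 3283, verification succeeds.

yes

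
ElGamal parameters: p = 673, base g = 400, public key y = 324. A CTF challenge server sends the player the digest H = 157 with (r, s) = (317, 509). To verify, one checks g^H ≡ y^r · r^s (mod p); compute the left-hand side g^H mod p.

584

Squares mod 673: 400^1≡400, 400^2≡499, 400^4≡664, 400^8≡81, 400^16≡504, 400^32≡295, 400^64≡208, 400^128≡192
157 = 128 + 16 + 8 + 4 + 1, so 400^157 ≡ 192·504·81·664·400 ≡ 584 (mod 673)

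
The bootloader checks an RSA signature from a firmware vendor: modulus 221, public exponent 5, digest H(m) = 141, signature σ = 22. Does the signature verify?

does not verify

σ^2 ≡ 22^2 = 484 ≡ 42
σ^4 ≡ 42^2 = 1764 ≡ 217
5 = 4 + 1, so σ^5 ≡ 217·22 ≡ 133 (mod 221)
133 ≠ 141, so verification fails.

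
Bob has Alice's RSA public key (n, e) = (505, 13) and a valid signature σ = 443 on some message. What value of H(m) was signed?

σ^13 mod 505 = 473

473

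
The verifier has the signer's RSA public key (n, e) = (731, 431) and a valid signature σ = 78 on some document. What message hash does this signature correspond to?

σ^2 ≡ 78^2 = 6084 ≡ 236
σ^4 ≡ 236^2 = 55696 ≡ 140
σ^8 ≡ 140^2 = 19600 ≡ 594
σ^16 ≡ 594^2 = 352836 ≡ 494
σ^32 ≡ 494^2 = 244036 ≡ 613
σ^64 ≡ 613^2 = 375769 ≡ 35
σ^128 ≡ 35^2 = 1225 ≡ 494
σ^256 ≡ 494^2 = 244036 ≡ 613
431 = 256 + 128 + 32 + 8 + 4 + 2 + 1, so σ^431 ≡ 613·494·613·594·140·236·78 ≡ 97 (mod 731)

97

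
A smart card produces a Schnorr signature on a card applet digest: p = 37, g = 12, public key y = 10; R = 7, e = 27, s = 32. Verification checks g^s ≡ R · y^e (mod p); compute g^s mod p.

7

12^32 mod 37 = 7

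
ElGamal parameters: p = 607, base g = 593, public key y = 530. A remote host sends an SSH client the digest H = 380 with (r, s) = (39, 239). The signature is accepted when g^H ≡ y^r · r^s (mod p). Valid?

Left side g^H mod p:
Squares mod 607: 593^1≡593, 593^2≡196, 593^4≡175, 593^8≡275, 593^16≡357, 593^32≡586, 593^64≡441, 593^128≡241, 593^256≡416
380 = 256 + 64 + 32 + 16 + 8 + 4, so 593^380 ≡ 416·441·586·357·275·175 ≡ 285 (mod 607)
Right side y^r · r^s mod p:
Squares mod 607: 530^1≡530, 530^2≡466, 530^4≡457, 530^8≡41, 530^16≡467, 530^32≡176
39 = 32 + 4 + 2 + 1, so 530^39 ≡ 176·457·466·530 ≡ 600 (mod 607)
Squares mod 607: 39^1≡39, 39^2≡307, 39^4≡164, 39^8≡188, 39^16≡138, 39^32≡227, 39^64≡541, 39^128≡107
239 = 128 + 64 + 32 + 8 + 4 + 2 + 1, so 39^239 ≡ 107·541·227·188·164·307·39 ≡ 46 (mod 607)
600·46 = 27600 ≡ 285 (mod 607)
285 ≡ 285 (mod 607), so the signature is genuine.

yes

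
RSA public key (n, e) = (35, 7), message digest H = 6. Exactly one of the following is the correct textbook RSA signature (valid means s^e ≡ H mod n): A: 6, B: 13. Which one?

Candidate A: 6^7 mod 35 = 6
  → matches H = 6
Candidate B: 13^7 mod 35 = 27

A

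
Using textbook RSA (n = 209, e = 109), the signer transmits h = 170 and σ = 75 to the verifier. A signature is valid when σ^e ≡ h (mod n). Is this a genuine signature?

genuine

σ^2 ≡ 75^2 = 5625 ≡ 191
σ^4 ≡ 191^2 = 36481 ≡ 115
σ^8 ≡ 115^2 = 13225 ≡ 58
σ^16 ≡ 58^2 = 3364 ≡ 20
σ^32 ≡ 20^2 = 400 ≡ 191
σ^64 ≡ 191^2 = 36481 ≡ 115
109 = 64 + 32 + 8 + 4 + 1, so σ^109 ≡ 115·191·58·115·75 ≡ 170 (mod 209)
Since 170 equals the digest 170, verification succeeds.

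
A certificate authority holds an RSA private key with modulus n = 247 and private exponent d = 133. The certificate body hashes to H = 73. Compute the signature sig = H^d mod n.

112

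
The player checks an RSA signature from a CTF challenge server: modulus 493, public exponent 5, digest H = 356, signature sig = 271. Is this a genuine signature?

genuine

sig^5 mod 493 = 356
356 = H, so the signature checks out.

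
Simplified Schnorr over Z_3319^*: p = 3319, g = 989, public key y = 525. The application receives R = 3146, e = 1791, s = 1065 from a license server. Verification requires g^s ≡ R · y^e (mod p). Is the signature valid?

invalid

g^s mod p:
989^2 = 978121 ≡ 2335
989^4 ≡ 2335^2 = 5452225 ≡ 2427
989^8 ≡ 2427^2 = 5890329 ≡ 2423
989^16 ≡ 2423^2 = 5870929 ≡ 2937
989^32 ≡ 2937^2 = 8625969 ≡ 3207
989^64 ≡ 3207^2 = 10284849 ≡ 2587
989^128 ≡ 2587^2 = 6692569 ≡ 1465
989^256 ≡ 1465^2 = 2146225 ≡ 2151
989^512 ≡ 2151^2 = 4626801 ≡ 115
989^1024 ≡ 115^2 = 13225 ≡ 3268
1065 = 1024 + 32 + 8 + 1, so 989^1065 ≡ 3268·3207·2423·989 ≡ 3017 (mod 3319)
R · y^e mod p:
525^2 = 275625 ≡ 148
525^4 ≡ 148^2 = 21904 ≡ 1990
525^8 ≡ 1990^2 = 3960100 ≡ 533
525^16 ≡ 533^2 = 284089 ≡ 1974
525^32 ≡ 1974^2 = 3896676 ≡ 170
525^64 ≡ 170^2 = 28900 ≡ 2348
525^128 ≡ 2348^2 = 5513104 ≡ 245
525^256 ≡ 245^2 = 60025 ≡ 283
525^512 ≡ 283^2 = 80089 ≡ 433
525^1024 ≡ 433^2 = 187489 ≡ 1625
1791 = 1024 + 512 + 128 + 64 + 32 + 16 + 8 + 4 + 2 + 1, so 525^1791 ≡ 1625·433·245·2348·170·1974·533·1990·148·525 ≡ 2976 (mod 3319)
3146·2976 = 9362496 ≡ 2916 (mod 3319)
3017 ≠ 2916; the check fails.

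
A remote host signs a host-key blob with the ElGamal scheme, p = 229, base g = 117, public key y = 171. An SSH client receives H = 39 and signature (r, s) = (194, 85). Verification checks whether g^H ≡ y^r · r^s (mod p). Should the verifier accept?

Left side g^H mod p:
117^2 = 13689 ≡ 178
117^4 ≡ 178^2 = 31684 ≡ 82
117^8 ≡ 82^2 = 6724 ≡ 83
117^16 ≡ 83^2 = 6889 ≡ 19
117^32 ≡ 19^2 = 361 ≡ 132
39 = 32 + 4 + 2 + 1, so 117^39 ≡ 132·82·178·117 ≡ 123 (mod 229)
Right side y^r · r^s mod p:
171^2 = 29241 ≡ 158
171^4 ≡ 158^2 = 24964 ≡ 3
171^8 ≡ 3^2 = 9
171^16 ≡ 9^2 = 81
171^32 ≡ 81^2 = 6561 ≡ 149
171^64 ≡ 149^2 = 22201 ≡ 217
171^128 ≡ 217^2 = 47089 ≡ 144
194 = 128 + 64 + 2, so 171^194 ≡ 144·217·158 ≡ 173 (mod 229)
194^2 = 37636 ≡ 80
194^4 ≡ 80^2 = 6400 ≡ 217
194^8 ≡ 217^2 = 47089 ≡ 144
194^16 ≡ 144^2 = 20736 ≡ 126
194^32 ≡ 126^2 = 15876 ≡ 75
194^64 ≡ 75^2 = 5625 ≡ 129
85 = 64 + 16 + 4 + 1, so 194^85 ≡ 129·126·217·194 ≡ 190 (mod 229)
173·190 = 32870 ≡ 123 (mod 229)
123 ≡ 123 (mod 229), so the signature is genuine.

accept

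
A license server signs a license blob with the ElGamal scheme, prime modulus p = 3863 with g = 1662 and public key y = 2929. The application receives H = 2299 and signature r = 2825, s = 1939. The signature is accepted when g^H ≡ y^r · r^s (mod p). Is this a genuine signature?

forged

Left side g^H mod p:
1662^2 = 2762244 ≡ 199
1662^4 ≡ 199^2 = 39601 ≡ 971
1662^8 ≡ 971^2 = 942841 ≡ 269
1662^16 ≡ 269^2 = 72361 ≡ 2827
1662^32 ≡ 2827^2 = 7991929 ≡ 3245
1662^64 ≡ 3245^2 = 10530025 ≡ 3350
1662^128 ≡ 3350^2 = 11222500 ≡ 485
1662^256 ≡ 485^2 = 235225 ≡ 3445
1662^512 ≡ 3445^2 = 11868025 ≡ 889
1662^1024 ≡ 889^2 = 790321 ≡ 2269
1662^2048 ≡ 2269^2 = 5148361 ≡ 2845
2299 = 2048 + 128 + 64 + 32 + 16 + 8 + 2 + 1, so 1662^2299 ≡ 2845·485·3350·3245·2827·269·199·1662 ≡ 3108 (mod 3863)
Right side y^r · r^s mod p:
2929^2 = 8579041 ≡ 3181
2929^4 ≡ 3181^2 = 10118761 ≡ 1564
2929^8 ≡ 1564^2 = 2446096 ≡ 817
2929^16 ≡ 817^2 = 667489 ≡ 3053
2929^32 ≡ 3053^2 = 9320809 ≡ 3253
2929^64 ≡ 3253^2 = 10582009 ≡ 1252
2929^128 ≡ 1252^2 = 1567504 ≡ 2989
2929^256 ≡ 2989^2 = 8934121 ≡ 2865
2929^512 ≡ 2865^2 = 8208225 ≡ 3213
2929^1024 ≡ 3213^2 = 10323369 ≡ 1433
2929^2048 ≡ 1433^2 = 2053489 ≡ 2236
2825 = 2048 + 512 + 256 + 8 + 1, so 2929^2825 ≡ 2236·3213·2865·817·2929 ≡ 1290 (mod 3863)
2825^2 = 7980625 ≡ 3530
2825^4 ≡ 3530^2 = 12460900 ≡ 2725
2825^8 ≡ 2725^2 = 7425625 ≡ 939
2825^16 ≡ 939^2 = 881721 ≡ 957
2825^32 ≡ 957^2 = 915849 ≡ 318
2825^64 ≡ 318^2 = 101124 ≡ 686
2825^128 ≡ 686^2 = 470596 ≡ 3173
2825^256 ≡ 3173^2 = 10067929 ≡ 951
2825^512 ≡ 951^2 = 904401 ≡ 459
2825^1024 ≡ 459^2 = 210681 ≡ 2079
1939 = 1024 + 512 + 256 + 128 + 16 + 2 + 1, so 2825^1939 ≡ 2079·459·951·3173·957·3530·2825 ≡ 2924 (mod 3863)
1290·2924 = 3771960 ≡ 1672 (mod 3863)
3108 ≠ 1672, so verification fails.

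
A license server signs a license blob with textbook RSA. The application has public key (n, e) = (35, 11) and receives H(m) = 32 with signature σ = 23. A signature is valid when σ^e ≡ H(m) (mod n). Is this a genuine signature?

σ^2 ≡ 23^2 = 529 ≡ 4
σ^4 ≡ 4^2 = 16
σ^8 ≡ 16^2 = 256 ≡ 11
11 = 8 + 2 + 1, so σ^11 ≡ 11·4·23 ≡ 32 (mod 35)
Since 32 equals the digest 32, verification succeeds.

genuine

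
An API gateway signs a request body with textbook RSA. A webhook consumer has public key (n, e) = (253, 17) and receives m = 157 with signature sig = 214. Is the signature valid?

valid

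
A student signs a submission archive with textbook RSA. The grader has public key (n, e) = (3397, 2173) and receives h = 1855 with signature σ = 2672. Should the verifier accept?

accept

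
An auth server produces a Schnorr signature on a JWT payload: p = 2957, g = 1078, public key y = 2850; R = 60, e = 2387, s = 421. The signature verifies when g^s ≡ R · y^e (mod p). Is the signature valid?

g^s mod p:
Squares mod 2957: 1078^1≡1078, 1078^2≡2940, 1078^4≡289, 1078^8≡725, 1078^16≡2236, 1078^32≡2366, 1078^64≡355, 1078^128≡1831, 1078^256≡2280
421 = 256 + 128 + 32 + 4 + 1, so 1078^421 ≡ 2280·1831·2366·289·1078 ≡ 705 (mod 2957)
R · y^e mod p:
Squares mod 2957: 2850^1≡2850, 2850^2≡2578, 2850^4≡1705, 2850^8≡294, 2850^16≡683, 2850^32≡2240, 2850^64≡2528, 2850^128≡707, 2850^256≡116, 2850^512≡1628, 2850^1024≡912, 2850^2048≡827
2387 = 2048 + 256 + 64 + 16 + 2 + 1, so 2850^2387 ≡ 827·116·2528·683·2578·2850 ≡ 751 (mod 2957)
60·751 = 45060 ≡ 705 (mod 2957)
705 ≡ 705 (mod 2957); signature holds.

valid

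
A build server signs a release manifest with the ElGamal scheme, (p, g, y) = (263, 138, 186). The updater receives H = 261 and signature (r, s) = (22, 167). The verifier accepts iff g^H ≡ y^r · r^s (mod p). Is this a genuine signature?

genuine

Left side g^H mod p:
138^261 mod 263 = 162
Right side y^r · r^s mod p:
186^22 mod 263 = 27
22^167 mod 263 = 6
27·6 = 162 ≡ 162 (mod 263)
162 ≡ 162 (mod 263), so the signature is genuine.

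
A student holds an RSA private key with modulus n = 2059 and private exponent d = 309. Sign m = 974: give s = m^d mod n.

Squares mod 2059: m^1≡974, m^2≡1536, m^4≡1741, m^8≡233, m^16≡755, m^32≡1741, m^64≡233, m^128≡755, m^256≡1741
309 = 256 + 32 + 16 + 4 + 1, so m^309 ≡ 1741·1741·755·1741·974 ≡ 974 (mod 2059)

974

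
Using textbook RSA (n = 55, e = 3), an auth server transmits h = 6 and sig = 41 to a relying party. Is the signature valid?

Squares mod 55: sig^1≡41, sig^2≡31
3 = 2 + 1, so sig^3 ≡ 31·41 ≡ 6 (mod 55)
sig^3 mod 55 = 6 matches h.

valid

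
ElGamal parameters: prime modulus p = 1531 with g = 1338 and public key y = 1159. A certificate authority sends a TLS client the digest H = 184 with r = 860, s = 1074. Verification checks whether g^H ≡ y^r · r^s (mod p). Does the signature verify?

Left side g^H mod p:
Squares mod 1531: 1338^1≡1338, 1338^2≡505, 1338^4≡879, 1338^8≡1017, 1338^16≡864, 1338^32≡899, 1338^64≡1364, 1338^128≡331
184 = 128 + 32 + 16 + 8, so 1338^184 ≡ 331·899·864·1017 ≡ 879 (mod 1531)
Right side y^r · r^s mod p:
Squares mod 1531: 1159^1≡1159, 1159^2≡594, 1159^4≡706, 1159^8≡861, 1159^16≡317, 1159^32≡974, 1159^64≡987, 1159^128≡453, 1159^256≡55, 1159^512≡1494
860 = 512 + 256 + 64 + 16 + 8 + 4, so 1159^860 ≡ 1494·55·987·317·861·706 ≡ 700 (mod 1531)
Squares mod 1531: 860^1≡860, 860^2≡127, 860^4≡819, 860^8≡183, 860^16≡1338, 860^32≡505, 860^64≡879, 860^128≡1017, 860^256≡864, 860^512≡899, 860^1024≡1364
1074 = 1024 + 32 + 16 + 2, so 860^1074 ≡ 1364·505·1338·127 ≡ 419 (mod 1531)
700·419 = 293300 ≡ 879 (mod 1531)
879 ≡ 879 (mod 1531), so the signature is genuine.

verifies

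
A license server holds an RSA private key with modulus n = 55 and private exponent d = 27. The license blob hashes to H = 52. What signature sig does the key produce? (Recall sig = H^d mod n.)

Squares mod 55: H^1≡52, H^2≡9, H^4≡26, H^8≡16, H^16≡36
27 = 16 + 8 + 2 + 1, so H^27 ≡ 36·16·9·52 ≡ 13 (mod 55)

13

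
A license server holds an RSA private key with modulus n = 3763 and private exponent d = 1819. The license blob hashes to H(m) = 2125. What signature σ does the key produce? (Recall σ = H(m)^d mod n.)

85

(H(m))^2 ≡ 2125^2 = 4515625 ≡ 25
(H(m))^4 ≡ 25^2 = 625
(H(m))^8 ≡ 625^2 = 390625 ≡ 3036
(H(m))^16 ≡ 3036^2 = 9217296 ≡ 1709
(H(m))^32 ≡ 1709^2 = 2920681 ≡ 593
(H(m))^64 ≡ 593^2 = 351649 ≡ 1690
(H(m))^128 ≡ 1690^2 = 2856100 ≡ 3746
(H(m))^256 ≡ 3746^2 = 14032516 ≡ 289
(H(m))^512 ≡ 289^2 = 83521 ≡ 735
(H(m))^1024 ≡ 735^2 = 540225 ≡ 2116
1819 = 1024 + 512 + 256 + 16 + 8 + 2 + 1, so (H(m))^1819 ≡ 2116·735·289·1709·3036·25·2125 ≡ 85 (mod 3763)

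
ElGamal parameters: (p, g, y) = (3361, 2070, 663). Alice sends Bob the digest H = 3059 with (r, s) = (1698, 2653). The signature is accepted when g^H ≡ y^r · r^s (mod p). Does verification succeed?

fails

Left side g^H mod p:
2070^2 = 4284900 ≡ 2986
2070^4 ≡ 2986^2 = 8916196 ≡ 2824
2070^8 ≡ 2824^2 = 7974976 ≡ 2684
2070^16 ≡ 2684^2 = 7203856 ≡ 1233
2070^32 ≡ 1233^2 = 1520289 ≡ 1117
2070^64 ≡ 1117^2 = 1247689 ≡ 758
2070^128 ≡ 758^2 = 574564 ≡ 3194
2070^256 ≡ 3194^2 = 10201636 ≡ 1001
2070^512 ≡ 1001^2 = 1002001 ≡ 423
2070^1024 ≡ 423^2 = 178929 ≡ 796
2070^2048 ≡ 796^2 = 633616 ≡ 1748
3059 = 2048 + 512 + 256 + 128 + 64 + 32 + 16 + 2 + 1, so 2070^3059 ≡ 1748·423·1001·3194·758·1117·1233·2986·2070 ≡ 1434 (mod 3361)
Right side y^r · r^s mod p:
663^2 = 439569 ≡ 2639
663^4 ≡ 2639^2 = 6964321 ≡ 329
663^8 ≡ 329^2 = 108241 ≡ 689
663^16 ≡ 689^2 = 474721 ≡ 820
663^32 ≡ 820^2 = 672400 ≡ 200
663^64 ≡ 200^2 = 40000 ≡ 3029
663^128 ≡ 3029^2 = 9174841 ≡ 2672
663^256 ≡ 2672^2 = 7139584 ≡ 820
663^512 ≡ 820^2 = 672400 ≡ 200
663^1024 ≡ 200^2 = 40000 ≡ 3029
1698 = 1024 + 512 + 128 + 32 + 2, so 663^1698 ≡ 3029·200·2672·200·2639 ≡ 2857 (mod 3361)
1698^2 = 2883204 ≡ 2827
1698^4 ≡ 2827^2 = 7991929 ≡ 2832
1698^8 ≡ 2832^2 = 8020224 ≡ 878
1698^16 ≡ 878^2 = 770884 ≡ 1215
1698^32 ≡ 1215^2 = 1476225 ≡ 746
1698^64 ≡ 746^2 = 556516 ≡ 1951
1698^128 ≡ 1951^2 = 3806401 ≡ 1749
1698^256 ≡ 1749^2 = 3059001 ≡ 491
1698^512 ≡ 491^2 = 241081 ≡ 2450
1698^1024 ≡ 2450^2 = 6002500 ≡ 3115
1698^2048 ≡ 3115^2 = 9703225 ≡ 18
2653 = 2048 + 512 + 64 + 16 + 8 + 4 + 1, so 1698^2653 ≡ 18·2450·1951·1215·878·2832·1698 ≡ 3111 (mod 3361)
2857·3111 = 8888127 ≡ 1643 (mod 3361)
1434 ≠ 1643, so verification fails.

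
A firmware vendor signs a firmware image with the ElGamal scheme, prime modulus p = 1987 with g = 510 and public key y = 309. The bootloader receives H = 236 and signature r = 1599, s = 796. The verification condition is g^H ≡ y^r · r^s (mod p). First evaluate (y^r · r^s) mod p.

81

309^2 = 95481 ≡ 105
309^4 ≡ 105^2 = 11025 ≡ 1090
309^8 ≡ 1090^2 = 1188100 ≡ 1861
309^16 ≡ 1861^2 = 3463321 ≡ 1967
309^32 ≡ 1967^2 = 3869089 ≡ 400
309^64 ≡ 400^2 = 160000 ≡ 1040
309^128 ≡ 1040^2 = 1081600 ≡ 672
309^256 ≡ 672^2 = 451584 ≡ 535
309^512 ≡ 535^2 = 286225 ≡ 97
309^1024 ≡ 97^2 = 9409 ≡ 1461
1599 = 1024 + 512 + 32 + 16 + 8 + 4 + 2 + 1, so 309^1599 ≡ 1461·97·400·1967·1861·1090·105·309 ≡ 1003 (mod 1987)
1599^2 = 2556801 ≡ 1519
1599^4 ≡ 1519^2 = 2307361 ≡ 454
1599^8 ≡ 454^2 = 206116 ≡ 1455
1599^16 ≡ 1455^2 = 2117025 ≡ 870
1599^32 ≡ 870^2 = 756900 ≡ 1840
1599^64 ≡ 1840^2 = 3385600 ≡ 1739
1599^128 ≡ 1739^2 = 3024121 ≡ 1894
1599^256 ≡ 1894^2 = 3587236 ≡ 701
1599^512 ≡ 701^2 = 491401 ≡ 612
796 = 512 + 256 + 16 + 8 + 4, so 1599^796 ≡ 612·701·870·1455·454 ≡ 636 (mod 1987)
y^r · r^s ≡ 1003·636 = 637908 ≡ 81 (mod 1987)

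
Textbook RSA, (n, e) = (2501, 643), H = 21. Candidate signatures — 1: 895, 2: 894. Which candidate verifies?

2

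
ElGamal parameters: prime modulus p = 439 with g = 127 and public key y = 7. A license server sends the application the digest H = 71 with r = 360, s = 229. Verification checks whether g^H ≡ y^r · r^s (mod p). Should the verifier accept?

Left side g^H mod p:
Squares mod 439: 127^1≡127, 127^2≡325, 127^4≡265, 127^8≡424, 127^16≡225, 127^32≡140, 127^64≡284
71 = 64 + 4 + 2 + 1, so 127^71 ≡ 284·265·325·127 ≡ 402 (mod 439)
Right side y^r · r^s mod p:
Squares mod 439: 7^1≡7, 7^2≡49, 7^4≡206, 7^8≡292, 7^16≡98, 7^32≡385, 7^64≡282, 7^128≡65, 7^256≡274
360 = 256 + 64 + 32 + 8, so 7^360 ≡ 274·282·385·292 ≡ 144 (mod 439)
Squares mod 439: 360^1≡360, 360^2≡95, 360^4≡245, 360^8≡321, 360^16≡315, 360^32≡11, 360^64≡121, 360^128≡154
229 = 128 + 64 + 32 + 4 + 1, so 360^229 ≡ 154·121·11·245·360 ≡ 204 (mod 439)
144·204 = 29376 ≡ 402 (mod 439)
402 ≡ 402 (mod 439), so the signature is genuine.

accept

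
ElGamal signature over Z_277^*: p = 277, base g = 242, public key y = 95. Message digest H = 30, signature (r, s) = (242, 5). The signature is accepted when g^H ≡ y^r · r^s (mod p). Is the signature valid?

Left side g^H mod p:
242^2 = 58564 ≡ 117
242^4 ≡ 117^2 = 13689 ≡ 116
242^8 ≡ 116^2 = 13456 ≡ 160
242^16 ≡ 160^2 = 25600 ≡ 116
30 = 16 + 8 + 4 + 2, so 242^30 ≡ 116·160·116·117 ≡ 276 (mod 277)
Right side y^r · r^s mod p:
95^2 = 9025 ≡ 161
95^4 ≡ 161^2 = 25921 ≡ 160
95^8 ≡ 160^2 = 25600 ≡ 116
95^16 ≡ 116^2 = 13456 ≡ 160
95^32 ≡ 160^2 = 25600 ≡ 116
95^64 ≡ 116^2 = 13456 ≡ 160
95^128 ≡ 160^2 = 25600 ≡ 116
242 = 128 + 64 + 32 + 16 + 2, so 95^242 ≡ 116·160·116·160·161 ≡ 161 (mod 277)
242^2 = 58564 ≡ 117
242^4 ≡ 117^2 = 13689 ≡ 116
5 = 4 + 1, so 242^5 ≡ 116·242 ≡ 95 (mod 277)
161·95 = 15295 ≡ 60 (mod 277)
276 ≠ 60, so verification fails.

invalid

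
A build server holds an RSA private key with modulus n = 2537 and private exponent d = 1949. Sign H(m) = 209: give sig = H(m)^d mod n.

179

(H(m))^1949 mod 2537 = 179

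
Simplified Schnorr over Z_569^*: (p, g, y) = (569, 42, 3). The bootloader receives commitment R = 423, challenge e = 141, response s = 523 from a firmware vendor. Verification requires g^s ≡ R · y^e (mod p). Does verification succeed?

g^s mod p:
42^2 = 1764 ≡ 57
42^4 ≡ 57^2 = 3249 ≡ 404
42^8 ≡ 404^2 = 163216 ≡ 482
42^16 ≡ 482^2 = 232324 ≡ 172
42^32 ≡ 172^2 = 29584 ≡ 565
42^64 ≡ 565^2 = 319225 ≡ 16
42^128 ≡ 16^2 = 256
42^256 ≡ 256^2 = 65536 ≡ 101
42^512 ≡ 101^2 = 10201 ≡ 528
523 = 512 + 8 + 2 + 1, so 42^523 ≡ 528·482·57·42 ≡ 415 (mod 569)
R · y^e mod p:
3^2 = 9
3^4 ≡ 9^2 = 81
3^8 ≡ 81^2 = 6561 ≡ 302
3^16 ≡ 302^2 = 91204 ≡ 164
3^32 ≡ 164^2 = 26896 ≡ 153
3^64 ≡ 153^2 = 23409 ≡ 80
3^128 ≡ 80^2 = 6400 ≡ 141
141 = 128 + 8 + 4 + 1, so 3^141 ≡ 141·302·81·3 ≡ 161 (mod 569)
423·161 = 68103 ≡ 392 (mod 569)
415 ≠ 392; the check fails.

fails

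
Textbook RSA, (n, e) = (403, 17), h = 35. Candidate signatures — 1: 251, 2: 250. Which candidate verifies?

Candidate 1: 251^2 = 63001 ≡ 133; 251^4 ≡ 133^2 = 17689 ≡ 360; 251^8 ≡ 360^2 = 129600 ≡ 237; 251^16 ≡ 237^2 = 56169 ≡ 152; 17 = 16 + 1, so 251^17 ≡ 152·251 ≡ 270 (mod 403)
Candidate 2: 250^2 = 62500 ≡ 35; 250^4 ≡ 35^2 = 1225 ≡ 16; 250^8 ≡ 16^2 = 256; 250^16 ≡ 256^2 = 65536 ≡ 250; 17 = 16 + 1, so 250^17 ≡ 250·250 ≡ 35 (mod 403)
  → matches h = 35

2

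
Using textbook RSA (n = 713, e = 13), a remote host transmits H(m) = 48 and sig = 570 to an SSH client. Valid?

sig^2 ≡ 570^2 = 324900 ≡ 485
sig^4 ≡ 485^2 = 235225 ≡ 648
sig^8 ≡ 648^2 = 419904 ≡ 660
13 = 8 + 4 + 1, so sig^13 ≡ 660·648·570 ≡ 48 (mod 713)
48 = H(m), so the signature checks out.

yes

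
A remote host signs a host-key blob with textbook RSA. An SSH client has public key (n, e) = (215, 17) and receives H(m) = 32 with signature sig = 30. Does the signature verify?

sig^2 ≡ 30^2 = 900 ≡ 40
sig^4 ≡ 40^2 = 1600 ≡ 95
sig^8 ≡ 95^2 = 9025 ≡ 210
sig^16 ≡ 210^2 = 44100 ≡ 25
17 = 16 + 1, so sig^17 ≡ 25·30 ≡ 105 (mod 215)
sig^17 mod 215 = 105, but H(m) = 32.

does not verify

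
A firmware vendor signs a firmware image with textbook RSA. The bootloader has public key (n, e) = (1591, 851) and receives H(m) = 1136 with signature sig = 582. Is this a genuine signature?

sig^2 ≡ 582^2 = 338724 ≡ 1432
sig^4 ≡ 1432^2 = 2050624 ≡ 1416
sig^8 ≡ 1416^2 = 2005056 ≡ 396
sig^16 ≡ 396^2 = 156816 ≡ 898
sig^32 ≡ 898^2 = 806404 ≡ 1358
sig^64 ≡ 1358^2 = 1844164 ≡ 195
sig^128 ≡ 195^2 = 38025 ≡ 1432
sig^256 ≡ 1432^2 = 2050624 ≡ 1416
sig^512 ≡ 1416^2 = 2005056 ≡ 396
851 = 512 + 256 + 64 + 16 + 2 + 1, so sig^851 ≡ 396·1416·195·898·1432·582 ≡ 455 (mod 1591)
The recovered value 455 does not match the digest 1136.

forged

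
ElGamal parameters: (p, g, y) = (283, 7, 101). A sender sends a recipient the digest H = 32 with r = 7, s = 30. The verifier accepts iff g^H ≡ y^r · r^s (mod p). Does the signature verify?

Left side g^H mod p:
7^2 = 49
7^4 ≡ 49^2 = 2401 ≡ 137
7^8 ≡ 137^2 = 18769 ≡ 91
7^16 ≡ 91^2 = 8281 ≡ 74
7^32 ≡ 74^2 = 5476 ≡ 99
Right side y^r · r^s mod p:
101^2 = 10201 ≡ 13
101^4 ≡ 13^2 = 169
7 = 4 + 2 + 1, so 101^7 ≡ 169·13·101 ≡ 25 (mod 283)
7^2 = 49
7^4 ≡ 49^2 = 2401 ≡ 137
7^8 ≡ 137^2 = 18769 ≡ 91
7^16 ≡ 91^2 = 8281 ≡ 74
30 = 16 + 8 + 4 + 2, so 7^30 ≡ 74·91·137·49 ≡ 54 (mod 283)
25·54 = 1350 ≡ 218 (mod 283)
99 ≠ 218, so verification fails.

does not verify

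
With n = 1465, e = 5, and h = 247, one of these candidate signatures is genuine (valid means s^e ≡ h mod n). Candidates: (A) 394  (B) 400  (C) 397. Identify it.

Candidate A: Squares mod 1465: 394^1≡394, 394^2≡1411, 394^4≡1451; 5 = 4 + 1, so 394^5 ≡ 1451·394 ≡ 344 (mod 1465)
Candidate B: Squares mod 1465: 400^1≡400, 400^2≡315, 400^4≡1070; 5 = 4 + 1, so 400^5 ≡ 1070·400 ≡ 220 (mod 1465)
Candidate C: Squares mod 1465: 397^1≡397, 397^2≡854, 397^4≡1211; 5 = 4 + 1, so 397^5 ≡ 1211·397 ≡ 247 (mod 1465)
  → matches h = 247

C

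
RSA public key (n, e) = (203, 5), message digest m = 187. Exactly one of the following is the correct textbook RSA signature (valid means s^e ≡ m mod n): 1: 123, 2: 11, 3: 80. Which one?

3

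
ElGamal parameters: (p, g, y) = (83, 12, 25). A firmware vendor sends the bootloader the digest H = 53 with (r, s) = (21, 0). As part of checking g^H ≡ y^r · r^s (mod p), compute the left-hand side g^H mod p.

78

12^2 = 144 ≡ 61
12^4 ≡ 61^2 = 3721 ≡ 69
12^8 ≡ 69^2 = 4761 ≡ 30
12^16 ≡ 30^2 = 900 ≡ 70
12^32 ≡ 70^2 = 4900 ≡ 3
53 = 32 + 16 + 4 + 1, so 12^53 ≡ 3·70·69·12 ≡ 78 (mod 83)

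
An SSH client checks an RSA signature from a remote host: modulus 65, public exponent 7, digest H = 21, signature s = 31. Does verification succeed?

Squares mod 65: s^1≡31, s^2≡51, s^4≡1
7 = 4 + 2 + 1, so s^7 ≡ 1·51·31 ≡ 21 (mod 65)
s^7 mod 65 = 21 matches H.

passes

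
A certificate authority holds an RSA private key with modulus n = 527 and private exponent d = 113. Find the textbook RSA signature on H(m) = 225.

Squares mod 527: (H(m))^1≡225, (H(m))^2≡33, (H(m))^4≡35, (H(m))^8≡171, (H(m))^16≡256, (H(m))^32≡188, (H(m))^64≡35
113 = 64 + 32 + 16 + 1, so (H(m))^113 ≡ 35·188·256·225 ≡ 140 (mod 527)

140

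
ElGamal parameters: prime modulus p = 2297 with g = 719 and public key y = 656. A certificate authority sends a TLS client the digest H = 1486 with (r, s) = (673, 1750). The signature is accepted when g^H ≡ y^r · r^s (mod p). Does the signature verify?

Left side g^H mod p:
719^2 = 516961 ≡ 136
719^4 ≡ 136^2 = 18496 ≡ 120
719^8 ≡ 120^2 = 14400 ≡ 618
719^16 ≡ 618^2 = 381924 ≡ 622
719^32 ≡ 622^2 = 386884 ≡ 988
719^64 ≡ 988^2 = 976144 ≡ 2216
719^128 ≡ 2216^2 = 4910656 ≡ 1967
719^256 ≡ 1967^2 = 3869089 ≡ 941
719^512 ≡ 941^2 = 885481 ≡ 1136
719^1024 ≡ 1136^2 = 1290496 ≡ 1879
1486 = 1024 + 256 + 128 + 64 + 8 + 4 + 2, so 719^1486 ≡ 1879·941·1967·2216·618·120·136 ≡ 1356 (mod 2297)
Right side y^r · r^s mod p:
656^2 = 430336 ≡ 797
656^4 ≡ 797^2 = 635209 ≡ 1237
656^8 ≡ 1237^2 = 1530169 ≡ 367
656^16 ≡ 367^2 = 134689 ≡ 1463
656^32 ≡ 1463^2 = 2140369 ≡ 1862
656^64 ≡ 1862^2 = 3467044 ≡ 871
656^128 ≡ 871^2 = 758641 ≡ 631
656^256 ≡ 631^2 = 398161 ≡ 780
656^512 ≡ 780^2 = 608400 ≡ 1992
673 = 512 + 128 + 32 + 1, so 656^673 ≡ 1992·631·1862·656 ≡ 1879 (mod 2297)
673^2 = 452929 ≡ 420
673^4 ≡ 420^2 = 176400 ≡ 1828
673^8 ≡ 1828^2 = 3341584 ≡ 1746
673^16 ≡ 1746^2 = 3048516 ≡ 397
673^32 ≡ 397^2 = 157609 ≡ 1413
673^64 ≡ 1413^2 = 1996569 ≡ 476
673^128 ≡ 476^2 = 226576 ≡ 1470
673^256 ≡ 1470^2 = 2160900 ≡ 1720
673^512 ≡ 1720^2 = 2958400 ≡ 2161
673^1024 ≡ 2161^2 = 4669921 ≡ 120
1750 = 1024 + 512 + 128 + 64 + 16 + 4 + 2, so 673^1750 ≡ 120·2161·1470·476·397·1828·420 ≡ 865 (mod 2297)
1879·865 = 1625335 ≡ 1356 (mod 2297)
1356 ≡ 1356 (mod 2297), so the signature is genuine.

verifies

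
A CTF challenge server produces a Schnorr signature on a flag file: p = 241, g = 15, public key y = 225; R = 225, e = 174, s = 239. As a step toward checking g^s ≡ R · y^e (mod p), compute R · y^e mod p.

Squares mod 241: 225^1≡225, 225^2≡15, 225^4≡225, 225^8≡15, 225^16≡225, 225^32≡15, 225^64≡225, 225^128≡15
174 = 128 + 32 + 8 + 4 + 2, so 225^174 ≡ 15·15·15·225·15 ≡ 1 (mod 241)
R · y^e ≡ 225·1 = 225 ≡ 225 (mod 241)

225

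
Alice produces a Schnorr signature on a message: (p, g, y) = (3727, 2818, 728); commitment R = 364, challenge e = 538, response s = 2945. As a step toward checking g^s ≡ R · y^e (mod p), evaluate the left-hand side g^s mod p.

2818^2945 mod 3727 = 3597

3597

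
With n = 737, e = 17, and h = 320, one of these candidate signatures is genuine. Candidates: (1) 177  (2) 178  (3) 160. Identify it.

1

Candidate 1: Squares mod 737: 177^1≡177, 177^2≡375, 177^4≡595, 177^8≡265, 177^16≡210; 17 = 16 + 1, so 177^17 ≡ 210·177 ≡ 320 (mod 737)
  → matches h = 320
Candidate 2: Squares mod 737: 178^1≡178, 178^2≡730, 178^4≡49, 178^8≡190, 178^16≡724; 17 = 16 + 1, so 178^17 ≡ 724·178 ≡ 634 (mod 737)
Candidate 3: Squares mod 737: 160^1≡160, 160^2≡542, 160^4≡438, 160^8≡224, 160^16≡60; 17 = 16 + 1, so 160^17 ≡ 60·160 ≡ 19 (mod 737)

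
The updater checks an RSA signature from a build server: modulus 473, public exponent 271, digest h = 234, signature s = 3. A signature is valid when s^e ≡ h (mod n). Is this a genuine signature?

s^2 ≡ 3^2 = 9
s^4 ≡ 9^2 = 81
s^8 ≡ 81^2 = 6561 ≡ 412
s^16 ≡ 412^2 = 169744 ≡ 410
s^32 ≡ 410^2 = 168100 ≡ 185
s^64 ≡ 185^2 = 34225 ≡ 169
s^128 ≡ 169^2 = 28561 ≡ 181
s^256 ≡ 181^2 = 32761 ≡ 124
271 = 256 + 8 + 4 + 2 + 1, so s^271 ≡ 124·412·81·9·3 ≡ 234 (mod 473)
Since 234 equals the digest 234, verification succeeds.

genuine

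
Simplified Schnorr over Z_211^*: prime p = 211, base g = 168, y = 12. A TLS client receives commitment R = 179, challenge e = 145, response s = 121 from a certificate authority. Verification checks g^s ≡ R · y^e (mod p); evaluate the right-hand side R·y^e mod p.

94

12^2 = 144
12^4 ≡ 144^2 = 20736 ≡ 58
12^8 ≡ 58^2 = 3364 ≡ 199
12^16 ≡ 199^2 = 39601 ≡ 144
12^32 ≡ 144^2 = 20736 ≡ 58
12^64 ≡ 58^2 = 3364 ≡ 199
12^128 ≡ 199^2 = 39601 ≡ 144
145 = 128 + 16 + 1, so 12^145 ≡ 144·144·12 ≡ 63 (mod 211)
R · y^e ≡ 179·63 = 11277 ≡ 94 (mod 211)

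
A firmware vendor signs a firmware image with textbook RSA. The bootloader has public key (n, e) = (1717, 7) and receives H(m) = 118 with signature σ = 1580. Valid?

yes

σ^2 ≡ 1580^2 = 2496400 ≡ 1599
σ^4 ≡ 1599^2 = 2556801 ≡ 188
7 = 4 + 2 + 1, so σ^7 ≡ 188·1599·1580 ≡ 118 (mod 1717)
Since 118 equals the digest 118, verification succeeds.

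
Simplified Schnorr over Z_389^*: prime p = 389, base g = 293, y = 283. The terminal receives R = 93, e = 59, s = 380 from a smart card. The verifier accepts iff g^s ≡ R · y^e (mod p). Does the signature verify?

g^s mod p:
293^2 = 85849 ≡ 269
293^4 ≡ 269^2 = 72361 ≡ 7
293^8 ≡ 7^2 = 49
293^16 ≡ 49^2 = 2401 ≡ 67
293^32 ≡ 67^2 = 4489 ≡ 210
293^64 ≡ 210^2 = 44100 ≡ 143
293^128 ≡ 143^2 = 20449 ≡ 221
293^256 ≡ 221^2 = 48841 ≡ 216
380 = 256 + 64 + 32 + 16 + 8 + 4, so 293^380 ≡ 216·143·210·67·49·7 ≡ 262 (mod 389)
R · y^e mod p:
283^2 = 80089 ≡ 344
283^4 ≡ 344^2 = 118336 ≡ 80
283^8 ≡ 80^2 = 6400 ≡ 176
283^16 ≡ 176^2 = 30976 ≡ 245
283^32 ≡ 245^2 = 60025 ≡ 119
59 = 32 + 16 + 8 + 2 + 1, so 283^59 ≡ 119·245·176·344·283 ≡ 7 (mod 389)
93·7 = 651 ≡ 262 (mod 389)
262 ≡ 262 (mod 389); signature holds.

verifies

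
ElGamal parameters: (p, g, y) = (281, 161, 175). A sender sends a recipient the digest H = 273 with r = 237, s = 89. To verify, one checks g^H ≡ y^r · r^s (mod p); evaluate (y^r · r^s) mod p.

Squares mod 281: 175^1≡175, 175^2≡277, 175^4≡16, 175^8≡256, 175^16≡63, 175^32≡35, 175^64≡101, 175^128≡85
237 = 128 + 64 + 32 + 8 + 4 + 1, so 175^237 ≡ 85·101·35·256·16·175 ≡ 144 (mod 281)
Squares mod 281: 237^1≡237, 237^2≡250, 237^4≡118, 237^8≡155, 237^16≡140, 237^32≡211, 237^64≡123
89 = 64 + 16 + 8 + 1, so 237^89 ≡ 123·140·155·237 ≡ 178 (mod 281)
y^r · r^s ≡ 144·178 = 25632 ≡ 61 (mod 281)

61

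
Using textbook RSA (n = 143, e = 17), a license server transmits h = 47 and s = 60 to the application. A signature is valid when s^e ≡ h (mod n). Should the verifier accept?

s^2 ≡ 60^2 = 3600 ≡ 25
s^4 ≡ 25^2 = 625 ≡ 53
s^8 ≡ 53^2 = 2809 ≡ 92
s^16 ≡ 92^2 = 8464 ≡ 27
17 = 16 + 1, so s^17 ≡ 27·60 ≡ 47 (mod 143)
Since 47 equals the digest 47, verification succeeds.

accept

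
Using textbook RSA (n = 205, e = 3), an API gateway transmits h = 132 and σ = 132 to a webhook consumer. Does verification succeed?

σ^2 ≡ 132^2 = 17424 ≡ 204
3 = 2 + 1, so σ^3 ≡ 204·132 ≡ 73 (mod 205)
σ^3 mod 205 = 73, but h = 132.

fails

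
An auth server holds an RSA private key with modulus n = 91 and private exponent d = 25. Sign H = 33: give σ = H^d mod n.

H^2 ≡ 33^2 = 1089 ≡ 88
H^4 ≡ 88^2 = 7744 ≡ 9
H^8 ≡ 9^2 = 81
H^16 ≡ 81^2 = 6561 ≡ 9
25 = 16 + 8 + 1, so H^25 ≡ 9·81·33 ≡ 33 (mod 91)

33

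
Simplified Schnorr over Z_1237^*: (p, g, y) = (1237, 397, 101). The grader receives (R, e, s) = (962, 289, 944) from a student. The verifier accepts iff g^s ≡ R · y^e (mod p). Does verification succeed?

g^s mod p:
Squares mod 1237: 397^1≡397, 397^2≡510, 397^4≡330, 397^8≡44, 397^16≡699, 397^32≡1223, 397^64≡196, 397^128≡69, 397^256≡1050, 397^512≡333
944 = 512 + 256 + 128 + 32 + 16, so 397^944 ≡ 333·1050·69·1223·699 ≡ 1018 (mod 1237)
R · y^e mod p:
Squares mod 1237: 101^1≡101, 101^2≡305, 101^4≡250, 101^8≡650, 101^16≡683, 101^32≡140, 101^64≡1045, 101^128≡991, 101^256≡1140
289 = 256 + 32 + 1, so 101^289 ≡ 1140·140·101 ≡ 253 (mod 1237)
962·253 = 243386 ≡ 934 (mod 1237)
1018 ≠ 934; the check fails.

fails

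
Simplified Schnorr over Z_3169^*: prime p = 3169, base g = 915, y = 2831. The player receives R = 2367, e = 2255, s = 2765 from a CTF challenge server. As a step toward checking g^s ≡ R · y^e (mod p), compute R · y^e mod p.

2831^2 = 8014561 ≡ 160
2831^4 ≡ 160^2 = 25600 ≡ 248
2831^8 ≡ 248^2 = 61504 ≡ 1293
2831^16 ≡ 1293^2 = 1671849 ≡ 1786
2831^32 ≡ 1786^2 = 3189796 ≡ 1782
2831^64 ≡ 1782^2 = 3175524 ≡ 186
2831^128 ≡ 186^2 = 34596 ≡ 2906
2831^256 ≡ 2906^2 = 8444836 ≡ 2620
2831^512 ≡ 2620^2 = 6864400 ≡ 346
2831^1024 ≡ 346^2 = 119716 ≡ 2463
2831^2048 ≡ 2463^2 = 6066369 ≡ 903
2255 = 2048 + 128 + 64 + 8 + 4 + 2 + 1, so 2831^2255 ≡ 903·2906·186·1293·248·160·2831 ≡ 2046 (mod 3169)
R · y^e ≡ 2367·2046 = 4842882 ≡ 650 (mod 3169)

650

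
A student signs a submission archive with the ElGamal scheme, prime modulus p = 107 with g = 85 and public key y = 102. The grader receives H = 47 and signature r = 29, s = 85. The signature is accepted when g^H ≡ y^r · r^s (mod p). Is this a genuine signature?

forged

Left side g^H mod p:
85^47 mod 107 = 48
Right side y^r · r^s mod p:
102^29 mod 107 = 37
29^85 mod 107 = 3
37·3 = 111 ≡ 4 (mod 107)
48 ≠ 4, so verification fails.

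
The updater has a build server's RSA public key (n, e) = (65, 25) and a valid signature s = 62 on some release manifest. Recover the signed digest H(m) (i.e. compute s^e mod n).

62

s^2 ≡ 62^2 = 3844 ≡ 9
s^4 ≡ 9^2 = 81 ≡ 16
s^8 ≡ 16^2 = 256 ≡ 61
s^16 ≡ 61^2 = 3721 ≡ 16
25 = 16 + 8 + 1, so s^25 ≡ 16·61·62 ≡ 62 (mod 65)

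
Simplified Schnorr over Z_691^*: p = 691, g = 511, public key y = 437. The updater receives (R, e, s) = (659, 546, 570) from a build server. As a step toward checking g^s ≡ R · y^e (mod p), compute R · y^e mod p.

659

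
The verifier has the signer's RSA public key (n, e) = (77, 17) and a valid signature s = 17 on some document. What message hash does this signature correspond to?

s^2 ≡ 17^2 = 289 ≡ 58
s^4 ≡ 58^2 = 3364 ≡ 53
s^8 ≡ 53^2 = 2809 ≡ 37
s^16 ≡ 37^2 = 1369 ≡ 60
17 = 16 + 1, so s^17 ≡ 60·17 ≡ 19 (mod 77)

19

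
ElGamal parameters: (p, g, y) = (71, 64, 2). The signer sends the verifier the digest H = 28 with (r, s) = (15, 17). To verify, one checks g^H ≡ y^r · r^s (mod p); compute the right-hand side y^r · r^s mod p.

5

2^15 mod 71 = 37
15^17 mod 71 = 27
y^r · r^s ≡ 37·27 = 999 ≡ 5 (mod 71)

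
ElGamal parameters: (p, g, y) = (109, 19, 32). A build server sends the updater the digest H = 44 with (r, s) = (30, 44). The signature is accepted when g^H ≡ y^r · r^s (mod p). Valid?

no

Left side g^H mod p:
19^2 = 361 ≡ 34
19^4 ≡ 34^2 = 1156 ≡ 66
19^8 ≡ 66^2 = 4356 ≡ 105
19^16 ≡ 105^2 = 11025 ≡ 16
19^32 ≡ 16^2 = 256 ≡ 38
44 = 32 + 8 + 4, so 19^44 ≡ 38·105·66 ≡ 105 (mod 109)
Right side y^r · r^s mod p:
32^2 = 1024 ≡ 43
32^4 ≡ 43^2 = 1849 ≡ 105
32^8 ≡ 105^2 = 11025 ≡ 16
32^16 ≡ 16^2 = 256 ≡ 38
30 = 16 + 8 + 4 + 2, so 32^30 ≡ 38·16·105·43 ≡ 64 (mod 109)
30^2 = 900 ≡ 28
30^4 ≡ 28^2 = 784 ≡ 21
30^8 ≡ 21^2 = 441 ≡ 5
30^16 ≡ 5^2 = 25
30^32 ≡ 25^2 = 625 ≡ 80
44 = 32 + 8 + 4, so 30^44 ≡ 80·5·21 ≡ 7 (mod 109)
64·7 = 448 ≡ 12 (mod 109)
105 ≠ 12, so verification fails.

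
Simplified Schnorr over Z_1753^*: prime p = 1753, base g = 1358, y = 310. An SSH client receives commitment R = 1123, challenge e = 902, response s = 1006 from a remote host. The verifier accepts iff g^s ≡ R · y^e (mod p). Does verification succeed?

passes

g^s mod p:
1358^2 = 1844164 ≡ 8
1358^4 ≡ 8^2 = 64
1358^8 ≡ 64^2 = 4096 ≡ 590
1358^16 ≡ 590^2 = 348100 ≡ 1006
1358^32 ≡ 1006^2 = 1012036 ≡ 555
1358^64 ≡ 555^2 = 308025 ≡ 1250
1358^128 ≡ 1250^2 = 1562500 ≡ 577
1358^256 ≡ 577^2 = 332929 ≡ 1612
1358^512 ≡ 1612^2 = 2598544 ≡ 598
1006 = 512 + 256 + 128 + 64 + 32 + 8 + 4 + 2, so 1358^1006 ≡ 598·1612·577·1250·555·590·64·8 ≡ 1110 (mod 1753)
R · y^e mod p:
310^2 = 96100 ≡ 1438
310^4 ≡ 1438^2 = 2067844 ≡ 1057
310^8 ≡ 1057^2 = 1117249 ≡ 588
310^16 ≡ 588^2 = 345744 ≡ 403
310^32 ≡ 403^2 = 162409 ≡ 1133
310^64 ≡ 1133^2 = 1283689 ≡ 493
310^128 ≡ 493^2 = 243049 ≡ 1135
310^256 ≡ 1135^2 = 1288225 ≡ 1523
310^512 ≡ 1523^2 = 2319529 ≡ 310
902 = 512 + 256 + 128 + 4 + 2, so 310^902 ≡ 310·1523·1135·1057·1438 ≡ 833 (mod 1753)
1123·833 = 935459 ≡ 1110 (mod 1753)
1110 ≡ 1110 (mod 1753); signature holds.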